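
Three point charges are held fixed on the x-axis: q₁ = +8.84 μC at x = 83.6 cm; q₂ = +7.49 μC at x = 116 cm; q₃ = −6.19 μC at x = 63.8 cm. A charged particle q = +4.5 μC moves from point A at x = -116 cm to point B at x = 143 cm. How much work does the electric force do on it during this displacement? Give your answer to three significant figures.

The work done by the electric force is W_field = −ΔU = −q(V_B − V_A) = q(V_A − V_B).
At A: distances to the source charges are 2.00 m, 2.32 m, 1.80 m; V_A = Σ kqᵢ/rᵢ = 3.79×10⁴ V.
At B: distances to the source charges are 0.594 m, 0.270 m, 0.792 m; V_B = Σ kqᵢ/rᵢ = 3.13×10⁵ V.
ΔV = V_B − V_A = 2.75×10⁵ V.
W_field = −qΔV = −(4.50×10⁻⁶ C)(2.75×10⁵ V) = -1.24 J.

-1.24 J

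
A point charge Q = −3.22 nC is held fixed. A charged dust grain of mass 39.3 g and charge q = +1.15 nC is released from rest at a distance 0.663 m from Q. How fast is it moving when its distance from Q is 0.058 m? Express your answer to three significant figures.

5.16×10⁻³ m/s

Only the electrostatic force acts, so mechanical energy is conserved: ½mv² = U₁ − U₂ = kQq(1/r₁ − 1/r₂).
U₁ − U₂ = (8.99×10⁹ N·m²/C²)(-3.22×10⁻⁹ C)(1.15×10⁻⁹ C)(1/0.663 − 1/0.0580) = 5.24×10⁻⁷ J.
v = √(2·5.24×10⁻⁷/0.0393) = 5.16×10⁻³ m/s.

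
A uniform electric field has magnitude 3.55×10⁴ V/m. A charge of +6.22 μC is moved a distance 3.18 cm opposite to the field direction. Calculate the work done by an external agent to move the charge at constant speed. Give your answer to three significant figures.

The potential change for a displacement 3.18 cm opposite to the field direction is ΔV = +Ed = 1130 V.
W_ext = qΔV = 7.02×10⁻³ J.

7.02×10⁻³ J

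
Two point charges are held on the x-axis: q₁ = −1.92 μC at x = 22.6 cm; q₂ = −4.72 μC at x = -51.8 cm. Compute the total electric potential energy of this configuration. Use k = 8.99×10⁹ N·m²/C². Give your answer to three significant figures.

The assembly work is the sum of pairwise potential energies, U = Σ_{i<j} kqᵢqⱼ/rᵢⱼ.
Pair separations: r₁₂ = 0.744 m.
U = (0.110) = 0.110 J.

0.110 J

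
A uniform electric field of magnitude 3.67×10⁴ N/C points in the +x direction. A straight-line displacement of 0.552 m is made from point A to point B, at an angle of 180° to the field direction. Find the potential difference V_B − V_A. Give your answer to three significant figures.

2.03×10⁴ V

Only the component of displacement along E changes the potential: ΔV = −E·d·cosθ.
ΔV = −(3.67×10⁴ V/m)(0.552 m)cos180° = 2.03×10⁴ V.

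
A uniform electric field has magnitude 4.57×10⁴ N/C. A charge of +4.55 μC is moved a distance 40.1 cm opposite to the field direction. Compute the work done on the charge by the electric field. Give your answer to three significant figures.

The potential change for a displacement 40.1 cm opposite to the field direction is ΔV = +Ed = 1.83×10⁴ V.
W_field = −qΔV = -0.0834 J.

-0.0834 J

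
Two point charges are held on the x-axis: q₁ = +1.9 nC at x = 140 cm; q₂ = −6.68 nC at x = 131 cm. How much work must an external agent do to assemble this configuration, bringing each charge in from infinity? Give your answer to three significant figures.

The work to assemble the configuration equals its total potential energy, U = Σ kqᵢqⱼ/rᵢⱼ over all pairs.
Pair separations: r₁₂ = 0.0900 m.
U = (-1.27×10⁻⁶) = -1.27×10⁻⁶ J.

-1.27×10⁻⁶ J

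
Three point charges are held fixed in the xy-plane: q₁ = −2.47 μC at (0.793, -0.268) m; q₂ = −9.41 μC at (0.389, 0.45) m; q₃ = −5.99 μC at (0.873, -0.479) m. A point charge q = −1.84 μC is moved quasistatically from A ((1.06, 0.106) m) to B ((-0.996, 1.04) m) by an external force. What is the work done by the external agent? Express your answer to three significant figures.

For quasistatic motion the external work equals the change in potential energy: W_ext = qΔV = q(V_B − V_A).
At A: distances to the source charges are 0.460 m, 0.754 m, 0.614 m; V_A = Σ kqᵢ/rᵢ = -2.48×10⁵ V.
At B: distances to the source charges are 2.22 m, 1.51 m, 2.41 m; V_B = Σ kqᵢ/rᵢ = -8.86×10⁴ V.
ΔV = V_B − V_A = 1.60×10⁵ V.
W_ext = qΔV = (-1.84×10⁻⁶ C)(1.60×10⁵ V) = -0.294 J.

-0.294 J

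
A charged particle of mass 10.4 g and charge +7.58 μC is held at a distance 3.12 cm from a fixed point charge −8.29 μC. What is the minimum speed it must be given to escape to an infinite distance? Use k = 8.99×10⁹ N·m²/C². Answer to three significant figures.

To just escape, total mechanical energy must reach zero at infinity: ½mv²_min + U = 0, so ½mv²_min = −U = |kQq|/r.
|U| = |kQq|/r = (8.99×10⁹ N·m²/C²)(8.29×10⁻⁶)(7.58×10⁻⁶)/(0.0312) = 18.1 J.
v_min = √(2|U|/m) = √(2·18.1/0.0104) = 59.0 m/s.

59.0 m/s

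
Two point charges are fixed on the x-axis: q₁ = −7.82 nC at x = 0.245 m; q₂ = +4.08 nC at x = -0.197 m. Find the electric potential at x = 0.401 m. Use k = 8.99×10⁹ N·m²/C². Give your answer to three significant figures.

-389 V

Electric potential is a scalar, so the contributions from each charge add algebraically: V = Σ kqᵢ/rᵢ.
Distances from the field point to each charge: r₁ = 0.156 m, r₂ = 0.598 m.
V = k[(-7.82×10⁻⁹)/(0.156) + (4.08×10⁻⁹)/(0.598)] = -389 V.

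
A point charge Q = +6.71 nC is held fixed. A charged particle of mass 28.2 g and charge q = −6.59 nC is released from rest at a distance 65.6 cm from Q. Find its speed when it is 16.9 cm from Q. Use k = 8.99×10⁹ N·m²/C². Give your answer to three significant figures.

Only the electrostatic force acts, so mechanical energy is conserved: ½mv² = U₁ − U₂ = kQq(1/r₁ − 1/r₂).
U₁ − U₂ = (8.99×10⁹ N·m²/C²)(6.71×10⁻⁹ C)(-6.59×10⁻⁹ C)(1/0.656 − 1/0.169) = 1.75×10⁻⁶ J.
v = √(2·1.75×10⁻⁶/0.0282) = 0.0111 m/s.

0.0111 m/s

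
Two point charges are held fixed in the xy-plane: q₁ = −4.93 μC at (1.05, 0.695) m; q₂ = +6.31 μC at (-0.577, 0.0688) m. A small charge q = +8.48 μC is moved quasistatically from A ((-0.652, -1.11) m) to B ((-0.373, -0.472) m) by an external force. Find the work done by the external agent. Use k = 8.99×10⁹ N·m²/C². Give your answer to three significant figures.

0.372 J

For quasistatic motion the external work equals the change in potential energy: W_ext = qΔV = q(V_B − V_A).
At A: distances to the source charges are 2.48 m, 1.18 m; V_A = Σ kqᵢ/rᵢ = 3.02×10⁴ V.
At B: distances to the source charges are 1.84 m, 0.578 m; V_B = Σ kqᵢ/rᵢ = 7.41×10⁴ V.
ΔV = V_B − V_A = 4.39×10⁴ V.
W_ext = qΔV = (8.48×10⁻⁶ C)(4.39×10⁴ V) = 0.372 J.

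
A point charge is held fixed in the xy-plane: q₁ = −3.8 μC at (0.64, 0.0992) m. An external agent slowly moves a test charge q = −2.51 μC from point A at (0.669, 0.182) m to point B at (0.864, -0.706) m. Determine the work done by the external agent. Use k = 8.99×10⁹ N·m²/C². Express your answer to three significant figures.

For quasistatic motion the external work equals the change in potential energy: W_ext = qΔV = q(V_B − V_A).
At A: distance to the source charge is 0.0877 m; V_A = kq₁/r = -3.89×10⁵ V.
At B: distance to the source charge is 0.836 m; V_B = kq₁/r = -4.09×10⁴ V.
ΔV = V_B − V_A = 3.49×10⁵ V.
W_ext = qΔV = (-2.51×10⁻⁶ C)(3.49×10⁵ V) = -0.875 J.

-0.875 J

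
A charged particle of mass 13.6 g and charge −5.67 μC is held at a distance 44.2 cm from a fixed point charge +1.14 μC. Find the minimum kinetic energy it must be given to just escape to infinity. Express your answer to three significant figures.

To just escape, total mechanical energy must reach zero at infinity: ½mv²_min + U = 0, so ½mv²_min = −U = |kQq|/r.
|U| = |kQq|/r = (8.99×10⁹ N·m²/C²)(1.14×10⁻⁶)(5.67×10⁻⁶)/(0.442) = 0.131 J.

0.131 J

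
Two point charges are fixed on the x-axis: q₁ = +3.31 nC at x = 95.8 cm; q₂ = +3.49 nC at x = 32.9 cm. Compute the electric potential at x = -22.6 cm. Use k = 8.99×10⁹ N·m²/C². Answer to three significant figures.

Electric potential is a scalar, so the contributions from each charge add algebraically: V = Σ kqᵢ/rᵢ.
Distances from the field point to each charge: r₁ = 1.18 m, r₂ = 0.555 m.
V = k[(3.31×10⁻⁹)/(1.18) + (3.49×10⁻⁹)/(0.555)] = 81.7 V.

81.7 V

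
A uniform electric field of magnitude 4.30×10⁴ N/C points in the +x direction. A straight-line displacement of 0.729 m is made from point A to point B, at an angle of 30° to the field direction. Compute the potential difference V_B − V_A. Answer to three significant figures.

-2.71×10⁴ V

Only the component of displacement along E changes the potential: ΔV = −E·d·cosθ.
ΔV = −(4.30×10⁴ V/m)(0.729 m)cos30° = -2.71×10⁴ V.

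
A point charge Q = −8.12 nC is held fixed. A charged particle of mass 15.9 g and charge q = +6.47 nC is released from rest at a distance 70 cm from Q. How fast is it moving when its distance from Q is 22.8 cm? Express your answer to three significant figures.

Only the electrostatic force acts, so mechanical energy is conserved: ½mv² = U₁ − U₂ = kQq(1/r₁ − 1/r₂).
U₁ − U₂ = (8.99×10⁹ N·m²/C²)(-8.12×10⁻⁹ C)(6.47×10⁻⁹ C)(1/0.700 − 1/0.228) = 1.40×10⁻⁶ J.
v = √(2·1.40×10⁻⁶/0.0159) = 0.0133 m/s.

0.0133 m/s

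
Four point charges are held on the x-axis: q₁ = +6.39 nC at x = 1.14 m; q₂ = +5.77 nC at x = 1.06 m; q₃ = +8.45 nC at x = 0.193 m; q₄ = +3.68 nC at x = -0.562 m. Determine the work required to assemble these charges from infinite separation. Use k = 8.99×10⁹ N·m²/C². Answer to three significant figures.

5.77×10⁻⁶ J

The work to assemble the configuration equals its total potential energy, U = Σ kqᵢqⱼ/rᵢⱼ over all pairs.
Pair separations: r₁₂ = 0.0800 m, r₁₃ = 0.947 m, r₁₄ = 1.70 m, r₂₃ = 0.867 m, r₂₄ = 1.62 m, r₃₄ = 0.755 m.
Summing all 6 pair terms gives U = 5.77×10⁻⁶ J.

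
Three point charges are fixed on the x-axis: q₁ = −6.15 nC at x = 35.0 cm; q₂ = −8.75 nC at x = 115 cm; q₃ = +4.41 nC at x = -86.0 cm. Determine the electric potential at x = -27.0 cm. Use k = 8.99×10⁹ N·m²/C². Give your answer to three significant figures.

The total potential is the scalar sum of each charge's contribution, V = Σ kqᵢ/rᵢ.
Distances from the field point to each charge: r₁ = 0.620 m, r₂ = 1.42 m, r₃ = 0.590 m.
V = k[(-6.15×10⁻⁹)/(0.620) + (-8.75×10⁻⁹)/(1.42) + (4.41×10⁻⁹)/(0.590)] = -77.4 V.

-77.4 V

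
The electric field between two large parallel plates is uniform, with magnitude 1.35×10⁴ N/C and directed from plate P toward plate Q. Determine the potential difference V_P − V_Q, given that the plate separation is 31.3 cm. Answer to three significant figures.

In a uniform field, potential decreases in the direction of E: ΔV = −E·d for a displacement d parallel to E.
Going from Q to P is a displacement of 31.3 cm opposite to the field, so V_P − V_Q = +Ed = 4230 V.

4230 V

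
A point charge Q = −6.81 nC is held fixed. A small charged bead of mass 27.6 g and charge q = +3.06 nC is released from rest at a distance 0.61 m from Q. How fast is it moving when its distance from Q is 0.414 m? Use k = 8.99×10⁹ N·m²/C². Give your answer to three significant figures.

Only the electrostatic force acts, so mechanical energy is conserved: ½mv² = U₁ − U₂ = kQq(1/r₁ − 1/r₂).
U₁ − U₂ = (8.99×10⁹ N·m²/C²)(-6.81×10⁻⁹ C)(3.06×10⁻⁹ C)(1/0.610 − 1/0.414) = 1.45×10⁻⁷ J.
v = √(2·1.45×10⁻⁷/0.0276) = 3.25×10⁻³ m/s.

3.25×10⁻³ m/s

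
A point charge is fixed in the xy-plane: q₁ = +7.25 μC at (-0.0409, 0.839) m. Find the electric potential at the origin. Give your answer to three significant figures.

7.76×10⁴ V

The total potential is the scalar sum of each charge's contribution, V = Σ kqᵢ/rᵢ.
Distances from the field point to each charge: r₁ = 0.840 m.
V = k[(7.25×10⁻⁶)/(0.840)] = 7.76×10⁴ V.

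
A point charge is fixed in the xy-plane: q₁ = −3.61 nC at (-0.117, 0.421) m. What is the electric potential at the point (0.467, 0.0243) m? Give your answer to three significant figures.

-46.0 V

Electric potential is a scalar, so the contributions from each charge add algebraically: V = Σ kqᵢ/rᵢ.
Distances from the field point to each charge: r₁ = 0.706 m.
V = k[(-3.61×10⁻⁹)/(0.706)] = -46.0 V.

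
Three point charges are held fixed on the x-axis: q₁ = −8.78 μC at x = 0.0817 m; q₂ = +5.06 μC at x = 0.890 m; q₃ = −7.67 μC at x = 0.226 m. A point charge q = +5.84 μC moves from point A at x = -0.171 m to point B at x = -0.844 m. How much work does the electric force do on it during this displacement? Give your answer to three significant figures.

-1.87 J

The work done by the electric force is W_field = −ΔU = −q(V_B − V_A) = q(V_A − V_B).
At A: distances to the source charges are 0.253 m, 1.06 m, 0.397 m; V_A = Σ kqᵢ/rᵢ = -4.43×10⁵ V.
At B: distances to the source charges are 0.926 m, 1.73 m, 1.07 m; V_B = Σ kqᵢ/rᵢ = -1.23×10⁵ V.
ΔV = V_B − V_A = 3.20×10⁵ V.
W_field = −qΔV = −(5.84×10⁻⁶ C)(3.20×10⁵ V) = -1.87 J.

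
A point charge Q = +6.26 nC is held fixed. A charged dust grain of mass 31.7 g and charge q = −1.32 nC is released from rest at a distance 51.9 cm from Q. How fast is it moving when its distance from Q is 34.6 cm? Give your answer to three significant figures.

2.12×10⁻³ m/s

Only the electrostatic force acts, so mechanical energy is conserved: ½mv² = U₁ − U₂ = kQq(1/r₁ − 1/r₂).
U₁ − U₂ = (8.99×10⁹ N·m²/C²)(6.26×10⁻⁹ C)(-1.32×10⁻⁹ C)(1/0.519 − 1/0.346) = 7.16×10⁻⁸ J.
v = √(2·7.16×10⁻⁸/0.0317) = 2.12×10⁻³ m/s.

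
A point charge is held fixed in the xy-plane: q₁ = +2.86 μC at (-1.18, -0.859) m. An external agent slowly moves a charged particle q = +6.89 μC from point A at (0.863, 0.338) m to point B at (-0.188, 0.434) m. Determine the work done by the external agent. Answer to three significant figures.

0.0339 J

For quasistatic motion the external work equals the change in potential energy: W_ext = qΔV = q(V_B − V_A).
At A: distance to the source charge is 2.37 m; V_A = kq₁/r = 1.09×10⁴ V.
At B: distance to the source charge is 1.63 m; V_B = kq₁/r = 1.58×10⁴ V.
ΔV = V_B − V_A = 4920 V.
W_ext = qΔV = (6.89×10⁻⁶ C)(4920 V) = 0.0339 J.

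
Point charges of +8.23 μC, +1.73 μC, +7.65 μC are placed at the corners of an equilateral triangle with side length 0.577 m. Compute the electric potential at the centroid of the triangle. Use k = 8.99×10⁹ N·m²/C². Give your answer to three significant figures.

Electric potential is a scalar, so the contributions from each charge add algebraically: V = Σ kqᵢ/rᵢ.
The distance from each vertex to the centroid is a/√3 = 0.333 m.
V = k[(8.23×10⁻⁶)/(0.333) + (1.73×10⁻⁶)/(0.333) + (7.65×10⁻⁶)/(0.333)] = 4.75×10⁵ V.

4.75×10⁵ V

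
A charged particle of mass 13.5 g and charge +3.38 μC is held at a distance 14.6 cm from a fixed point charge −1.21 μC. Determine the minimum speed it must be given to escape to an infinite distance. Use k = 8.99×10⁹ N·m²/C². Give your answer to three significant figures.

To just escape, total mechanical energy must reach zero at infinity: ½mv²_min + U = 0, so ½mv²_min = −U = |kQq|/r.
|U| = |kQq|/r = (8.99×10⁹ N·m²/C²)(1.21×10⁻⁶)(3.38×10⁻⁶)/(0.146) = 0.252 J.
v_min = √(2|U|/m) = √(2·0.252/0.0135) = 6.11 m/s.

6.11 m/s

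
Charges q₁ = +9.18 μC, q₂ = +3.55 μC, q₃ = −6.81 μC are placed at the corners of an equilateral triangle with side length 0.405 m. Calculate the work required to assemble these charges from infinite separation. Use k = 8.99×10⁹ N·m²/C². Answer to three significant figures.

-1.20 J

The work to assemble the configuration equals its total potential energy, U = Σ kqᵢqⱼ/rᵢⱼ over all pairs.
All three pair separations equal the side length, 0.405 m.
U = (0.723) + (-1.39) + (-0.537) = -1.20 J.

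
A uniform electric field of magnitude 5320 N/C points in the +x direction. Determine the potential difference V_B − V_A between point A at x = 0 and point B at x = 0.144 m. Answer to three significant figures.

-766 V

In a uniform field, potential decreases in the direction of E: V_B − V_A = −E·Δx.
V_B − V_A = −(5320 V/m)(0.144 m) = -766 V.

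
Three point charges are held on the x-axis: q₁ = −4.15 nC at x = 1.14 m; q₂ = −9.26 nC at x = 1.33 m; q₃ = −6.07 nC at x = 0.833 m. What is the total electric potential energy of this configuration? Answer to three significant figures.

3.57×10⁻⁶ J

The work to assemble the configuration equals its total potential energy, U = Σ kqᵢqⱼ/rᵢⱼ over all pairs.
Pair separations: r₁₂ = 0.190 m, r₁₃ = 0.307 m, r₂₃ = 0.497 m.
U = (1.82×10⁻⁶) + (7.38×10⁻⁷) + (1.02×10⁻⁶) = 3.57×10⁻⁶ J.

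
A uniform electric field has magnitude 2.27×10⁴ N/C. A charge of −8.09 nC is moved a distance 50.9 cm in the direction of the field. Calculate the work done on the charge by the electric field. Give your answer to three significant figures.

-9.35×10⁻⁵ J

The potential change for a displacement 50.9 cm in the direction of the field is ΔV = −Ed = -1.16×10⁴ V.
W_field = −qΔV = -9.35×10⁻⁵ J.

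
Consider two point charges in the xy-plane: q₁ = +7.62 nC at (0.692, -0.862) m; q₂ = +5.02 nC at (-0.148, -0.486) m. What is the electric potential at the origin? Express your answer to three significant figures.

151 V

Electric potential is a scalar, so the contributions from each charge add algebraically: V = Σ kqᵢ/rᵢ.
Distances from the field point to each charge: r₁ = 1.11 m, r₂ = 0.508 m.
V = k[(7.62×10⁻⁹)/(1.11) + (5.02×10⁻⁹)/(0.508)] = 151 V.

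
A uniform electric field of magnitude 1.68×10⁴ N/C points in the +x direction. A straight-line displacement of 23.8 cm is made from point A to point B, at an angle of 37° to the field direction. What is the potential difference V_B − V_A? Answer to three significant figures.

-3190 V

Only the component of displacement along E changes the potential: ΔV = −E·d·cosθ.
ΔV = −(1.68×10⁴ V/m)(0.238 m)cos37° = -3190 V.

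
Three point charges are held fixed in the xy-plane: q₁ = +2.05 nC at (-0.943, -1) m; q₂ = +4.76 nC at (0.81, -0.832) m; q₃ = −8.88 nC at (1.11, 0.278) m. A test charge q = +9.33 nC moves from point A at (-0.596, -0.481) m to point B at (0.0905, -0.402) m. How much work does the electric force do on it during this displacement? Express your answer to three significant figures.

The work done by the electric force is W_field = −ΔU = −q(V_B − V_A) = q(V_A − V_B).
At A: distances to the source charges are 0.624 m, 1.45 m, 1.87 m; V_A = Σ kqᵢ/rᵢ = 16.3 V.
At B: distances to the source charges are 1.19 m, 0.838 m, 1.23 m; V_B = Σ kqᵢ/rᵢ = 1.34 V.
ΔV = V_B − V_A = -15.0 V.
W_field = −qΔV = −(9.33×10⁻⁹ C)(-15.0 V) = 1.39×10⁻⁷ J.

1.39×10⁻⁷ J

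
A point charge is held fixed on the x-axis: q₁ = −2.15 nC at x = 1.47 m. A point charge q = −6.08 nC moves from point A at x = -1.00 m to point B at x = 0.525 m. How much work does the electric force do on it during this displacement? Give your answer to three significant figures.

-7.68×10⁻⁸ J

The work done by the electric force is W_field = −ΔU = −q(V_B − V_A) = q(V_A − V_B).
At A: distance to the source charge is 2.47 m; V_A = kq₁/r = -7.83 V.
At B: distance to the source charge is 0.945 m; V_B = kq₁/r = -20.5 V.
ΔV = V_B − V_A = -12.6 V.
W_field = −qΔV = −(-6.08×10⁻⁹ C)(-12.6 V) = -7.68×10⁻⁸ J.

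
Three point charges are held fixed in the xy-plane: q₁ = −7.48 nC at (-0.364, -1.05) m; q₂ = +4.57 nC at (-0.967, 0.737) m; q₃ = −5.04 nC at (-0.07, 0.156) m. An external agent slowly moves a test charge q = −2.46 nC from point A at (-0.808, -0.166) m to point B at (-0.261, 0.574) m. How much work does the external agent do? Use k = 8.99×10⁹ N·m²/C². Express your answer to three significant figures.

For quasistatic motion the external work equals the change in potential energy: W_ext = qΔV = q(V_B − V_A).
At A: distances to the source charges are 0.989 m, 0.917 m, 0.805 m; V_A = Σ kqᵢ/rᵢ = -79.4 V.
At B: distances to the source charges are 1.63 m, 0.725 m, 0.460 m; V_B = Σ kqᵢ/rᵢ = -83.2 V.
ΔV = V_B − V_A = -3.77 V.
W_ext = qΔV = (-2.46×10⁻⁹ C)(-3.77 V) = 9.28×10⁻⁹ J.

9.28×10⁻⁹ J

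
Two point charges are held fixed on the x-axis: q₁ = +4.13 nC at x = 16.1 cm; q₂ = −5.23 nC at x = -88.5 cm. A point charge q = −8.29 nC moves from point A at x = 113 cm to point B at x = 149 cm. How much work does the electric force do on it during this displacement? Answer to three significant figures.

The work done by the electric force is W_field = −ΔU = −q(V_B − V_A) = q(V_A − V_B).
At A: distances to the source charges are 0.969 m, 2.01 m; V_A = Σ kqᵢ/rᵢ = 15.0 V.
At B: distances to the source charges are 1.33 m, 2.38 m; V_B = Σ kqᵢ/rᵢ = 8.14 V.
ΔV = V_B − V_A = -6.84 V.
W_field = −qΔV = −(-8.29×10⁻⁹ C)(-6.84 V) = -5.67×10⁻⁸ J.

-5.67×10⁻⁸ J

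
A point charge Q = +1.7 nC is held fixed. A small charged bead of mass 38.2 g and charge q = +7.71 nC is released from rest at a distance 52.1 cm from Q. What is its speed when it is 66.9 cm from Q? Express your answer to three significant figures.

1.62×10⁻³ m/s

Only the electrostatic force acts, so mechanical energy is conserved: ½mv² = U₁ − U₂ = kQq(1/r₁ − 1/r₂).
U₁ − U₂ = (8.99×10⁹ N·m²/C²)(1.70×10⁻⁹ C)(7.71×10⁻⁹ C)(1/0.521 − 1/0.669) = 5.00×10⁻⁸ J.
v = √(2·5.00×10⁻⁸/0.0382) = 1.62×10⁻³ m/s.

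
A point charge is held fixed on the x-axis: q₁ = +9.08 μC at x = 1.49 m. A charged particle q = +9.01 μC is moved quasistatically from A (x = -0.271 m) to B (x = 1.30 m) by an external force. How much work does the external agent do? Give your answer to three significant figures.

For quasistatic motion the external work equals the change in potential energy: W_ext = qΔV = q(V_B − V_A).
At A: distance to the source charge is 1.76 m; V_A = kq₁/r = 4.64×10⁴ V.
At B: distance to the source charge is 0.190 m; V_B = kq₁/r = 4.30×10⁵ V.
ΔV = V_B − V_A = 3.83×10⁵ V.
W_ext = qΔV = (9.01×10⁻⁶ C)(3.83×10⁵ V) = 3.45 J.

3.45 J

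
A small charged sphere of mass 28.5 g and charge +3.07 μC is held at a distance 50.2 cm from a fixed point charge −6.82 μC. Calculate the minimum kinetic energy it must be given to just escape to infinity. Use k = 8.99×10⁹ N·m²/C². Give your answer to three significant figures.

0.375 J

To just escape, total mechanical energy must reach zero at infinity: ½mv²_min + U = 0, so ½mv²_min = −U = |kQq|/r.
|U| = |kQq|/r = (8.99×10⁹ N·m²/C²)(6.82×10⁻⁶)(3.07×10⁻⁶)/(0.502) = 0.375 J.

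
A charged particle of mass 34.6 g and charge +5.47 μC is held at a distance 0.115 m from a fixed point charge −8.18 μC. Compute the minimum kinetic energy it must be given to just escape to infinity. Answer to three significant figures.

3.50 J

To just escape, total mechanical energy must reach zero at infinity: ½mv²_min + U = 0, so ½mv²_min = −U = |kQq|/r.
|U| = |kQq|/r = (8.99×10⁹ N·m²/C²)(8.18×10⁻⁶)(5.47×10⁻⁶)/(0.115) = 3.50 J.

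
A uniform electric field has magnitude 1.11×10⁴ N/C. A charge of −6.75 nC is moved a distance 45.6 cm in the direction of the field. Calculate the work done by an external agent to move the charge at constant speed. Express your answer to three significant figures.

The potential change for a displacement 45.6 cm in the direction of the field is ΔV = −Ed = -5060 V.
W_ext = qΔV = 3.42×10⁻⁵ J.

3.42×10⁻⁵ J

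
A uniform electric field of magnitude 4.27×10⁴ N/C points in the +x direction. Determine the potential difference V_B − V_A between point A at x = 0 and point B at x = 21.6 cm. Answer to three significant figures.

In a uniform field, potential decreases in the direction of E: V_B − V_A = −E·Δx.
V_B − V_A = −(4.27×10⁴ V/m)(0.216 m) = -9220 V.

-9220 V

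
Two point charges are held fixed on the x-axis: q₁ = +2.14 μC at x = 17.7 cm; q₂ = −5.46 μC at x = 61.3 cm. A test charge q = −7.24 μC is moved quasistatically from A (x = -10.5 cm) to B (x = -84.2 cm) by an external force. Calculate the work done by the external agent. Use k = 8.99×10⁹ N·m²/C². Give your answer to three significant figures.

For quasistatic motion the external work equals the change in potential energy: W_ext = qΔV = q(V_B − V_A).
At A: distances to the source charges are 0.282 m, 0.718 m; V_A = Σ kqᵢ/rᵢ = -142 V.
At B: distances to the source charges are 1.02 m, 1.46 m; V_B = Σ kqᵢ/rᵢ = -1.49×10⁴ V.
ΔV = V_B − V_A = -1.47×10⁴ V.
W_ext = qΔV = (-7.24×10⁻⁶ C)(-1.47×10⁴ V) = 0.107 J.

0.107 J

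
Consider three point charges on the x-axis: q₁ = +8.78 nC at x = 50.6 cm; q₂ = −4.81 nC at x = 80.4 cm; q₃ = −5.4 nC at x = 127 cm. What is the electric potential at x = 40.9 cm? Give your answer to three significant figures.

Electric potential is a scalar, so the contributions from each charge add algebraically: V = Σ kqᵢ/rᵢ.
Distances from the field point to each charge: r₁ = 0.0970 m, r₂ = 0.395 m, r₃ = 0.861 m.
V = k[(8.78×10⁻⁹)/(0.0970) + (-4.81×10⁻⁹)/(0.395) + (-5.40×10⁻⁹)/(0.861)] = 648 V.

648 V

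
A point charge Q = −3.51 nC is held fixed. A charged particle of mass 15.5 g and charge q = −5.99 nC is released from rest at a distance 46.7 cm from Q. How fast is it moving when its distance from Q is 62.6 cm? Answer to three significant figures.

3.64×10⁻³ m/s

Only the electrostatic force acts, so mechanical energy is conserved: ½mv² = U₁ − U₂ = kQq(1/r₁ − 1/r₂).
U₁ − U₂ = (8.99×10⁹ N·m²/C²)(-3.51×10⁻⁹ C)(-5.99×10⁻⁹ C)(1/0.467 − 1/0.626) = 1.03×10⁻⁷ J.
v = √(2·1.03×10⁻⁷/0.0155) = 3.64×10⁻³ m/s.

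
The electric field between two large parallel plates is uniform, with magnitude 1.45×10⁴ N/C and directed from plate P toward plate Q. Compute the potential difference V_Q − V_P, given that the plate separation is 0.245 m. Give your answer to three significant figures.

-3550 V

In a uniform field, potential decreases in the direction of E: ΔV = −E·d for a displacement d parallel to E.
Going from P to Q is a displacement of 0.245 m along the field, so V_Q − V_P = −Ed = -3550 V.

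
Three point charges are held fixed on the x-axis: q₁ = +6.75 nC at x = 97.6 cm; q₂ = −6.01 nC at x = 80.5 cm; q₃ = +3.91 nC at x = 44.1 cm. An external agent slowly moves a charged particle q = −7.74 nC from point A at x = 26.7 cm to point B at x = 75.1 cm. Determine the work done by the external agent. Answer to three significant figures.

For quasistatic motion the external work equals the change in potential energy: W_ext = qΔV = q(V_B − V_A).
At A: distances to the source charges are 0.709 m, 0.538 m, 0.174 m; V_A = Σ kqᵢ/rᵢ = 187 V.
At B: distances to the source charges are 0.225 m, 0.0540 m, 0.310 m; V_B = Σ kqᵢ/rᵢ = -617 V.
ΔV = V_B − V_A = -805 V.
W_ext = qΔV = (-7.74×10⁻⁹ C)(-805 V) = 6.23×10⁻⁶ J.

6.23×10⁻⁶ J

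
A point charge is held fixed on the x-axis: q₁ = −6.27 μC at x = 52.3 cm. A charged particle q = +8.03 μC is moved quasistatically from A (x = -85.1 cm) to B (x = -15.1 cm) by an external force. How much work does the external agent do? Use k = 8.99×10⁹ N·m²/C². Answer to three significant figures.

-0.342 J

For quasistatic motion the external work equals the change in potential energy: W_ext = qΔV = q(V_B − V_A).
At A: distance to the source charge is 1.37 m; V_A = kq₁/r = -4.10×10⁴ V.
At B: distance to the source charge is 0.674 m; V_B = kq₁/r = -8.36×10⁴ V.
ΔV = V_B − V_A = -4.26×10⁴ V.
W_ext = qΔV = (8.03×10⁻⁶ C)(-4.26×10⁴ V) = -0.342 J.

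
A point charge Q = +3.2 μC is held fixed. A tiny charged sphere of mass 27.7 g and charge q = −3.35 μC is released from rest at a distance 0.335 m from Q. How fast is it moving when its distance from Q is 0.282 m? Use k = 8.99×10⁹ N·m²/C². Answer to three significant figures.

1.98 m/s

Only the electrostatic force acts, so mechanical energy is conserved: ½mv² = U₁ − U₂ = kQq(1/r₁ − 1/r₂).
U₁ − U₂ = (8.99×10⁹ N·m²/C²)(3.20×10⁻⁶ C)(-3.35×10⁻⁶ C)(1/0.335 − 1/0.282) = 0.0541 J.
v = √(2·0.0541/0.0277) = 1.98 m/s.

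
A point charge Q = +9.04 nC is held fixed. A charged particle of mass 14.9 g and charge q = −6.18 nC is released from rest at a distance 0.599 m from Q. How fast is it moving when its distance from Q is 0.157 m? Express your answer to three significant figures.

0.0178 m/s

Only the electrostatic force acts, so mechanical energy is conserved: ½mv² = U₁ − U₂ = kQq(1/r₁ − 1/r₂).
U₁ − U₂ = (8.99×10⁹ N·m²/C²)(9.04×10⁻⁹ C)(-6.18×10⁻⁹ C)(1/0.599 − 1/0.157) = 2.36×10⁻⁶ J.
v = √(2·2.36×10⁻⁶/0.0149) = 0.0178 m/s.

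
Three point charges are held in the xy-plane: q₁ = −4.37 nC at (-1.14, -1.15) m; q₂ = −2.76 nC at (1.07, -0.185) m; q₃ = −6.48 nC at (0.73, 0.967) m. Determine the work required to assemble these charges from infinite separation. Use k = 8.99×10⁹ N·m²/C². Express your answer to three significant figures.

2.69×10⁻⁷ J

The work to assemble the configuration equals its total potential energy, U = Σ kqᵢqⱼ/rᵢⱼ over all pairs.
Pair separations: r₁₂ = 2.41 m, r₁₃ = 2.82 m, r₂₃ = 1.20 m.
U = (4.50×10⁻⁸) + (9.01×10⁻⁸) + (1.34×10⁻⁷) = 2.69×10⁻⁷ J.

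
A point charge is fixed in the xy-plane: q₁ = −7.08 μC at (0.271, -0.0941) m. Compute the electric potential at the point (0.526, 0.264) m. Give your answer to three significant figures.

The total potential is the scalar sum of each charge's contribution, V = Σ kqᵢ/rᵢ.
Distances from the field point to each charge: r₁ = 0.440 m.
V = k[(-7.08×10⁻⁶)/(0.440)] = -1.45×10⁵ V.

-1.45×10⁵ V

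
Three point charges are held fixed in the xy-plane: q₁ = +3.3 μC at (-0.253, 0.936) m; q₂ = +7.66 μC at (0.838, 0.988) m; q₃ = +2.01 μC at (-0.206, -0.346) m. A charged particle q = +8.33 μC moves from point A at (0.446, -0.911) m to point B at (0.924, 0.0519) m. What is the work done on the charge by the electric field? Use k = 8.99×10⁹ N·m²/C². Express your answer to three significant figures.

-0.308 J

The work done by the electric force is W_field = −ΔU = −q(V_B − V_A) = q(V_A − V_B).
At A: distances to the source charges are 1.97 m, 1.94 m, 0.863 m; V_A = Σ kqᵢ/rᵢ = 7.15×10⁴ V.
At B: distances to the source charges are 1.47 m, 0.940 m, 1.20 m; V_B = Σ kqᵢ/rᵢ = 1.08×10⁵ V.
ΔV = V_B − V_A = 3.70×10⁴ V.
W_field = −qΔV = −(8.33×10⁻⁶ C)(3.70×10⁴ V) = -0.308 J.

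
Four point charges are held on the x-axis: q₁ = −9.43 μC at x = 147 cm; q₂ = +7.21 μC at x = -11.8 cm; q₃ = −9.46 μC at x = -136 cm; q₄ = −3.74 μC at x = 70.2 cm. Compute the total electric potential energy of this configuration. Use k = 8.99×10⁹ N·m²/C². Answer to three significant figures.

-0.324 J

The assembly work is the sum of pairwise potential energies, U = Σ_{i<j} kqᵢqⱼ/rᵢⱼ.
Pair separations: r₁₂ = 1.59 m, r₁₃ = 2.83 m, r₁₄ = 0.768 m, r₂₃ = 1.24 m, r₂₄ = 0.820 m, r₃₄ = 2.06 m.
Summing all 6 pair terms gives U = -0.324 J.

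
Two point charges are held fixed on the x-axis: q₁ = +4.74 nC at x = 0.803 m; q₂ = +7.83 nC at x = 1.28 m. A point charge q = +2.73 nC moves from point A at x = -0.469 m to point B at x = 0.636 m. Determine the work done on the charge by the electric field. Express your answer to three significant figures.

-7.94×10⁻⁷ J

The work done by the electric force is W_field = −ΔU = −q(V_B − V_A) = q(V_A − V_B).
At A: distances to the source charges are 1.27 m, 1.75 m; V_A = Σ kqᵢ/rᵢ = 73.7 V.
At B: distances to the source charges are 0.167 m, 0.644 m; V_B = Σ kqᵢ/rᵢ = 364 V.
ΔV = V_B − V_A = 291 V.
W_field = −qΔV = −(2.73×10⁻⁹ C)(291 V) = -7.94×10⁻⁷ J.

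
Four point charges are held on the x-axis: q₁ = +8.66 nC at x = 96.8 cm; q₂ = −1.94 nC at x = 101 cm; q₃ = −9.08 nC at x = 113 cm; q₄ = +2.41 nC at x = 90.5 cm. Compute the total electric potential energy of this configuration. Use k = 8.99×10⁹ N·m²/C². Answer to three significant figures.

-4.94×10⁻⁶ J

The work to assemble the configuration equals its total potential energy, U = Σ kqᵢqⱼ/rᵢⱼ over all pairs.
Pair separations: r₁₂ = 0.0420 m, r₁₃ = 0.162 m, r₁₄ = 0.0630 m, r₂₃ = 0.120 m, r₂₄ = 0.105 m, r₃₄ = 0.225 m.
Summing all 6 pair terms gives U = -4.94×10⁻⁶ J.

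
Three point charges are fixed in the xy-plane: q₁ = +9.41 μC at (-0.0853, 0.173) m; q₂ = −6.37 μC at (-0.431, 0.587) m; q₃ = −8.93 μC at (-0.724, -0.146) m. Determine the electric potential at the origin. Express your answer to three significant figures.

2.51×10⁵ V

The total potential is the scalar sum of each charge's contribution, V = Σ kqᵢ/rᵢ.
Distances from the field point to each charge: r₁ = 0.193 m, r₂ = 0.728 m, r₃ = 0.739 m.
V = k[(9.41×10⁻⁶)/(0.193) + (-6.37×10⁻⁶)/(0.728) + (-8.93×10⁻⁶)/(0.739)] = 2.51×10⁵ V.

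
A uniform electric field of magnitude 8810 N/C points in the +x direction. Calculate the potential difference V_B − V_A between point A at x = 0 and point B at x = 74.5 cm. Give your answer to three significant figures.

-6560 V

In a uniform field, potential decreases in the direction of E: V_B − V_A = −E·Δx.
V_B − V_A = −(8810 V/m)(0.745 m) = -6560 V.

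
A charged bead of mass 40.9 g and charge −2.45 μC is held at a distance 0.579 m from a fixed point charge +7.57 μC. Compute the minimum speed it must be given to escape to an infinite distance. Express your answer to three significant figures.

To just escape, total mechanical energy must reach zero at infinity: ½mv²_min + U = 0, so ½mv²_min = −U = |kQq|/r.
|U| = |kQq|/r = (8.99×10⁹ N·m²/C²)(7.57×10⁻⁶)(2.45×10⁻⁶)/(0.579) = 0.288 J.
v_min = √(2|U|/m) = √(2·0.288/0.0409) = 3.75 m/s.

3.75 m/s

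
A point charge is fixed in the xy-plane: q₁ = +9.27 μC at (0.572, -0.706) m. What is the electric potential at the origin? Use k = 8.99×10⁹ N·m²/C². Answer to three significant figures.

9.17×10⁴ V

The total potential is the scalar sum of each charge's contribution, V = Σ kqᵢ/rᵢ.
Distances from the field point to each charge: r₁ = 0.909 m.
V = k[(9.27×10⁻⁶)/(0.909)] = 9.17×10⁴ V.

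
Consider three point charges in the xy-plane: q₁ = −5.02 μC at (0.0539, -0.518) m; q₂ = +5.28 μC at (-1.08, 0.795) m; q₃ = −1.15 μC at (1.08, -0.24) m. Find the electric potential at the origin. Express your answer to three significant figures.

Electric potential is a scalar, so the contributions from each charge add algebraically: V = Σ kqᵢ/rᵢ.
Distances from the field point to each charge: r₁ = 0.521 m, r₂ = 1.34 m, r₃ = 1.11 m.
V = k[(-5.02×10⁻⁶)/(0.521) + (5.28×10⁻⁶)/(1.34) + (-1.15×10⁻⁶)/(1.11)] = -6.06×10⁴ V.

-6.06×10⁴ V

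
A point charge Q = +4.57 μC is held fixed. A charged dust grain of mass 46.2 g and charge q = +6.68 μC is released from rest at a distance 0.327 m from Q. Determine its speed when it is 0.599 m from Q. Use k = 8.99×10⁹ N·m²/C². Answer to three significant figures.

4.06 m/s

Only the electrostatic force acts, so mechanical energy is conserved: ½mv² = U₁ − U₂ = kQq(1/r₁ − 1/r₂).
U₁ − U₂ = (8.99×10⁹ N·m²/C²)(4.57×10⁻⁶ C)(6.68×10⁻⁶ C)(1/0.327 − 1/0.599) = 0.381 J.
v = √(2·0.381/0.0462) = 4.06 m/s.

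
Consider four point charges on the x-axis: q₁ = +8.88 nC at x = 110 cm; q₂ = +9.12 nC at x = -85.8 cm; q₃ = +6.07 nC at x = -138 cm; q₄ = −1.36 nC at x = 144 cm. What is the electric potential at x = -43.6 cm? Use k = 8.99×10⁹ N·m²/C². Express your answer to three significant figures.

The total potential is the scalar sum of each charge's contribution, V = Σ kqᵢ/rᵢ.
Distances from the field point to each charge: r₁ = 1.54 m, r₂ = 0.422 m, r₃ = 0.944 m, r₄ = 1.88 m.
V = k[(8.88×10⁻⁹)/(1.54) + (9.12×10⁻⁹)/(0.422) + (6.07×10⁻⁹)/(0.944) + (-1.36×10⁻⁹)/(1.88)] = 298 V.

298 V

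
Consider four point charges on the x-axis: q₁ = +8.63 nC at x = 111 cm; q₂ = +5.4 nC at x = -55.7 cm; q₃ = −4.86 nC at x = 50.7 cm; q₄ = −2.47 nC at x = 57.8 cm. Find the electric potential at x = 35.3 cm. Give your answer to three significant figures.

-227 V

Electric potential is a scalar, so the contributions from each charge add algebraically: V = Σ kqᵢ/rᵢ.
Distances from the field point to each charge: r₁ = 0.757 m, r₂ = 0.910 m, r₃ = 0.154 m, r₄ = 0.225 m.
V = k[(8.63×10⁻⁹)/(0.757) + (5.40×10⁻⁹)/(0.910) + (-4.86×10⁻⁹)/(0.154) + (-2.47×10⁻⁹)/(0.225)] = -227 V.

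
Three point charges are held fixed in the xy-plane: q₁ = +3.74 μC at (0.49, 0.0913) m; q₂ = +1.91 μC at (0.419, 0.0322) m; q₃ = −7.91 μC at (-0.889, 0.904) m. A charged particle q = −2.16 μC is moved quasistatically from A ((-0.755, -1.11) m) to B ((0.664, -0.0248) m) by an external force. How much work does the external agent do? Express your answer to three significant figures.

-0.421 J

For quasistatic motion the external work equals the change in potential energy: W_ext = qΔV = q(V_B − V_A).
At A: distances to the source charges are 1.73 m, 1.64 m, 2.02 m; V_A = Σ kqᵢ/rᵢ = -5310 V.
At B: distances to the source charges are 0.209 m, 0.252 m, 1.81 m; V_B = Σ kqᵢ/rᵢ = 1.90×10⁵ V.
ΔV = V_B − V_A = 1.95×10⁵ V.
W_ext = qΔV = (-2.16×10⁻⁶ C)(1.95×10⁵ V) = -0.421 J.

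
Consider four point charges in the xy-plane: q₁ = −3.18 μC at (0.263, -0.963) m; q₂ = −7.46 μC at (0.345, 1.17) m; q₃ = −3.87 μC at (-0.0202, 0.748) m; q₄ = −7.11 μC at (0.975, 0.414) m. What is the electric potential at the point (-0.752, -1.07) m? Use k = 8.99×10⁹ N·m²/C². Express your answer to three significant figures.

The total potential is the scalar sum of each charge's contribution, V = Σ kqᵢ/rᵢ.
Distances from the field point to each charge: r₁ = 1.02 m, r₂ = 2.49 m, r₃ = 1.96 m, r₄ = 2.28 m.
V = k[(-3.18×10⁻⁶)/(1.02) + (-7.46×10⁻⁶)/(2.49) + (-3.87×10⁻⁶)/(1.96) + (-7.11×10⁻⁶)/(2.28)] = -1.01×10⁵ V.

-1.01×10⁵ V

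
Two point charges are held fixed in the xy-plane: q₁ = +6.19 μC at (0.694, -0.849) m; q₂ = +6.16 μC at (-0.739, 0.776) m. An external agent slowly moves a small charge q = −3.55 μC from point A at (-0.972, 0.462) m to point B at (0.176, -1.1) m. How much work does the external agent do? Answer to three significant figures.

0.159 J

For quasistatic motion the external work equals the change in potential energy: W_ext = qΔV = q(V_B − V_A).
At A: distances to the source charges are 2.12 m, 0.391 m; V_A = Σ kqᵢ/rᵢ = 1.68×10⁵ V.
At B: distances to the source charges are 0.576 m, 2.09 m; V_B = Σ kqᵢ/rᵢ = 1.23×10⁵ V.
ΔV = V_B − V_A = -4.47×10⁴ V.
W_ext = qΔV = (-3.55×10⁻⁶ C)(-4.47×10⁴ V) = 0.159 J.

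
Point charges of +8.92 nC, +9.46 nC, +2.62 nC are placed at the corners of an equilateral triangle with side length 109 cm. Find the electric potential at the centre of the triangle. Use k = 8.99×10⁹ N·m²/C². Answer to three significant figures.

The total potential is the scalar sum of each charge's contribution, V = Σ kqᵢ/rᵢ.
The distance from each vertex to the centroid is a/√3 = 0.629 m.
V = k[(8.92×10⁻⁹)/(0.629) + (9.46×10⁻⁹)/(0.629) + (2.62×10⁻⁹)/(0.629)] = 300 V.

300 V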